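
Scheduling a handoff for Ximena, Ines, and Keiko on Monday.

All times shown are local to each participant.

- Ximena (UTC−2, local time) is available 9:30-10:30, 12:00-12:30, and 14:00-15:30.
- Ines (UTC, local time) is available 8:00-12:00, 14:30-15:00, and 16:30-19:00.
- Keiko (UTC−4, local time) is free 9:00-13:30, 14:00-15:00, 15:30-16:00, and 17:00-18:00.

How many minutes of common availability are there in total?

Ximena → UTC: 11:30–12:30, 14:00–14:30, 16:00–17:30.
Ines → UTC: 08:00–12:00, 14:30–15:00, 16:30–19:00.
Keiko → UTC: 13:00–17:30, 18:00–19:00, 19:30–20:00, 21:00–22:00.
Ximena ∩ Ines: 11:30–12:00, 16:30–17:30.
Ximena ∩ Ines ∩ Keiko: 16:30–17:30.
Total common minutes: 60.

60 minutes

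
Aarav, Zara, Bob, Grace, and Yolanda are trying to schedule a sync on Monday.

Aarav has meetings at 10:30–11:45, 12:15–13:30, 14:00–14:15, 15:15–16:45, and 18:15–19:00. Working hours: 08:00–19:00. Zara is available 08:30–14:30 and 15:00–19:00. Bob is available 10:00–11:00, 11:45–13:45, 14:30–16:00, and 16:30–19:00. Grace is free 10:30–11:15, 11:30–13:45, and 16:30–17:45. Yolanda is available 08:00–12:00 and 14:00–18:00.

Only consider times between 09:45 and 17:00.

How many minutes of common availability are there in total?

Aarav free within 08:00–19:00: 08:00–10:30, 11:45–12:15, 13:30–14:00, 14:15–15:15, 16:45–18:15.
Aarav ∩ Zara: 08:30–10:30, 11:45–12:15, 13:30–14:00, 14:15–14:30, 15:00–15:15, 16:45–18:15.
Aarav ∩ Zara ∩ Bob: 10:00–10:30, 11:45–12:15, 13:30–13:45, 15:00–15:15, 16:45–18:15.
Aarav ∩ Zara ∩ Bob ∩ Grace: 11:45–12:15, 13:30–13:45, 16:45–17:45.
Aarav ∩ Zara ∩ Bob ∩ Grace ∩ Yolanda: 11:45–12:00, 16:45–17:45.
Restricted to 09:45–17:00: 11:45–12:00, 16:45–17:00.
Total common minutes: 15 + 15 = 30.

30 minutes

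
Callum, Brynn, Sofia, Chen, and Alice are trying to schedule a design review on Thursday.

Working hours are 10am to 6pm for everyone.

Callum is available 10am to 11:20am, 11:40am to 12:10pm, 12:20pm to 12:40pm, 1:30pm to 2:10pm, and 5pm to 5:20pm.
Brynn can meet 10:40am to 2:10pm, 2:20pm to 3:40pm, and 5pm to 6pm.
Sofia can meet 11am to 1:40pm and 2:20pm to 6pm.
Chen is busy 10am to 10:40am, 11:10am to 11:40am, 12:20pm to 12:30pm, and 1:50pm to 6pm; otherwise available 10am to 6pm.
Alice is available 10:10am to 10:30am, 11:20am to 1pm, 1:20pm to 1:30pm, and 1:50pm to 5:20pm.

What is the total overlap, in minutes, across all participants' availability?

Chen free within 10:00–18:00: 10:40–11:10, 11:40–12:20, 12:30–13:50.
Callum ∩ Brynn: 10:40–11:20, 11:40–12:10, 12:20–12:40, 13:30–14:10, 17:00–17:20.
Callum ∩ Brynn ∩ Sofia: 11:00–11:20, 11:40–12:10, 12:20–12:40, 13:30–13:40, 17:00–17:20.
Callum ∩ Brynn ∩ Sofia ∩ Chen: 11:00–11:10, 11:40–12:10, 12:30–12:40, 13:30–13:40.
Callum ∩ Brynn ∩ Sofia ∩ Chen ∩ Alice: 11:40–12:10, 12:30–12:40.
Total common minutes: 30 + 10 = 40.

40 minutes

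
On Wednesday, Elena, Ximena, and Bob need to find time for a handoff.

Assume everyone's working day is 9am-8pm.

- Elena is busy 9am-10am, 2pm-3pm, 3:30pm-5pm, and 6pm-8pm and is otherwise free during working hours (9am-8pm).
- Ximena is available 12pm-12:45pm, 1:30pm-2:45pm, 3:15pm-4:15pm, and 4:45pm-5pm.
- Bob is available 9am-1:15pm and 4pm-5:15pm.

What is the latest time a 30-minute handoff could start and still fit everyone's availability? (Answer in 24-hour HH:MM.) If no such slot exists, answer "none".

Elena free within 09:00–20:00: 10:00–14:00, 15:00–15:30, 17:00–18:00.
Elena ∩ Ximena: 12:00–12:45, 13:30–14:00, 15:15–15:30.
Elena ∩ Ximena ∩ Bob: 12:00–12:45.
Windows ≥ 30 min: 12:00–12:45.
Latest start in the last window 12:00–12:45 is 12:45 − 30 min = 12:15.

12:15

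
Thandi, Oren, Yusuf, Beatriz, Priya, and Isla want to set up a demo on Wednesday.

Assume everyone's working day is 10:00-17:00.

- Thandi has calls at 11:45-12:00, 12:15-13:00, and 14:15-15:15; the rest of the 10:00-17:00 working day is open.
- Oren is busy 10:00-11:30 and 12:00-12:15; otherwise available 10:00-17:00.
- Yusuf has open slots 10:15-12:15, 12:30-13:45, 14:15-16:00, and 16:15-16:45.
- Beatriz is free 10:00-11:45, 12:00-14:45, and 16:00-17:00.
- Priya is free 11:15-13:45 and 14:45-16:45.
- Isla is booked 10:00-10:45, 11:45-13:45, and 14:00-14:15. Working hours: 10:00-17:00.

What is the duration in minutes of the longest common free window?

Thandi free within 10:00–17:00: 10:00–11:45, 12:00–12:15, 13:00–14:15, 15:15–17:00.
Oren free within 10:00–17:00: 11:30–12:00, 12:15–17:00.
Isla free within 10:00–17:00: 10:45–11:45, 13:45–14:00, 14:15–17:00.
Thandi ∩ Oren: 11:30–11:45, 13:00–14:15, 15:15–17:00.
Thandi ∩ Oren ∩ Yusuf: 11:30–11:45, 13:00–13:45, 15:15–16:00, 16:15–16:45.
Thandi ∩ Oren ∩ Yusuf ∩ Beatriz: 11:30–11:45, 13:00–13:45, 16:15–16:45.
Thandi ∩ Oren ∩ Yusuf ∩ Beatriz ∩ Priya: 11:30–11:45, 13:00–13:45, 16:15–16:45.
Thandi ∩ Oren ∩ Yusuf ∩ Beatriz ∩ Priya ∩ Isla: 11:30–11:45, 16:15–16:45.
Common window lengths: 15, 30 min; longest is 30.

30 minutes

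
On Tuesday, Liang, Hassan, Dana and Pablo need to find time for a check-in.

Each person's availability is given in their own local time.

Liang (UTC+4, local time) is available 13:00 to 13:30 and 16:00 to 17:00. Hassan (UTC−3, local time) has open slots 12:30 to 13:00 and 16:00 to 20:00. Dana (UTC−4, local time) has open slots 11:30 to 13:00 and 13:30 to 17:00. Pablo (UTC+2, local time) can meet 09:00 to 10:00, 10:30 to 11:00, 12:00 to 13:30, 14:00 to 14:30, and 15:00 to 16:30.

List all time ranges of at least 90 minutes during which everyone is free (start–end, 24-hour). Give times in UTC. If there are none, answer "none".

none

Liang → UTC: 09:00–09:30, 12:00–13:00.
Hassan → UTC: 15:30–16:00, 19:00–23:00.
Dana → UTC: 15:30–17:00, 17:30–21:00.
Pablo → UTC: 07:00–08:00, 08:30–09:00, 10:00–11:30, 12:00–12:30, 13:00–14:30.
Liang ∩ Hassan: (none).
Liang ∩ Hassan ∩ Dana: (none).
Liang ∩ Hassan ∩ Dana ∩ Pablo: (none).
Windows ≥ 90 min: (none).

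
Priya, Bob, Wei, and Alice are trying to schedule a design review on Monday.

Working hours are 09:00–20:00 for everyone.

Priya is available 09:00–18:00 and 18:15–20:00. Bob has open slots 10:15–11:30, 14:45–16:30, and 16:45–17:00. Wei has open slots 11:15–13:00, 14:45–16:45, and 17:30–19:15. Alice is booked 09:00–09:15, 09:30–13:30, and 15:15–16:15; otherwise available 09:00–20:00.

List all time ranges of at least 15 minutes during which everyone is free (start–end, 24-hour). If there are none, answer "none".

Alice free within 09:00–20:00: 09:15–09:30, 13:30–15:15, 16:15–20:00.
Priya ∩ Bob: 10:15–11:30, 14:45–16:30, 16:45–17:00.
Priya ∩ Bob ∩ Wei: 11:15–11:30, 14:45–16:30.
Priya ∩ Bob ∩ Wei ∩ Alice: 14:45–15:15, 16:15–16:30.
Windows ≥ 15 min: 14:45–15:15, 16:15–16:30.

14:45–15:15, 16:15–16:30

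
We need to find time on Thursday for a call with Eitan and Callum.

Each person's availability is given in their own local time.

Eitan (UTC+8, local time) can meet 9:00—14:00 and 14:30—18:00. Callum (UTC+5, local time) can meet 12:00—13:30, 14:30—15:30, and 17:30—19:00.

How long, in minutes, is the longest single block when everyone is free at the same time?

90 minutes

Eitan → UTC: 01:00–06:00, 06:30–10:00.
Callum → UTC: 07:00–08:30, 09:30–10:30, 12:30–14:00.
Eitan ∩ Callum: 07:00–08:30, 09:30–10:00.
Common window lengths: 90, 30 min; longest is 90.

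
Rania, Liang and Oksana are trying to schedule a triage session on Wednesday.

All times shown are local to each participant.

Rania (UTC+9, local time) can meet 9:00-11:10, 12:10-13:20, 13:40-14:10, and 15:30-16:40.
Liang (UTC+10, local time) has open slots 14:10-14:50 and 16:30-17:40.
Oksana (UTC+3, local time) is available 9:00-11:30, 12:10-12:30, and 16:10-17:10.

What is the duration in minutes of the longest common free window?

70 minutes

Rania → UTC: 00:00–02:10, 03:10–04:20, 04:40–05:10, 06:30–07:40.
Liang → UTC: 04:10–04:50, 06:30–07:40.
Oksana → UTC: 06:00–08:30, 09:10–09:30, 13:10–14:10.
Rania ∩ Liang: 04:10–04:20, 04:40–04:50, 06:30–07:40.
Rania ∩ Liang ∩ Oksana: 06:30–07:40.
Single common window of 70 minutes.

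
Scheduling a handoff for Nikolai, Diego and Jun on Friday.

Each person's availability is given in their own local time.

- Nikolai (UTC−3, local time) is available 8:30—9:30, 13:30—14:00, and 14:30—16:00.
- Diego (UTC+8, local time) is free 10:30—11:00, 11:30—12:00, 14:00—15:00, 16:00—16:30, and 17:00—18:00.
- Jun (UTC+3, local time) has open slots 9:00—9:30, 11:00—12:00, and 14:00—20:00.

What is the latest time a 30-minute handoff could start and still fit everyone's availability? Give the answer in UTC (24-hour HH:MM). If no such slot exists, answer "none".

Nikolai → UTC: 11:30–12:30, 16:30–17:00, 17:30–19:00.
Diego → UTC: 02:30–03:00, 03:30–04:00, 06:00–07:00, 08:00–08:30, 09:00–10:00.
Jun → UTC: 06:00–06:30, 08:00–09:00, 11:00–17:00.
Nikolai ∩ Diego: (none).
Nikolai ∩ Diego ∩ Jun: (none).
Windows ≥ 30 min: (none).

none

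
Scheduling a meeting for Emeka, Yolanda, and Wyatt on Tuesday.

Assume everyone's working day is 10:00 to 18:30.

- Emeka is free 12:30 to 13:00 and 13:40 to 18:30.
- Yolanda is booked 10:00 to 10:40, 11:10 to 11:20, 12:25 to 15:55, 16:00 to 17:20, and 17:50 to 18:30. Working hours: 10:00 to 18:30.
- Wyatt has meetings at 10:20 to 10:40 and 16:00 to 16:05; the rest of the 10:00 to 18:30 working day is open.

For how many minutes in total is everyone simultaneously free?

Yolanda free within 10:00–18:30: 10:40–11:10, 11:20–12:25, 15:55–16:00, 17:20–17:50.
Wyatt free within 10:00–18:30: 10:00–10:20, 10:40–16:00, 16:05–18:30.
Emeka ∩ Yolanda: 15:55–16:00, 17:20–17:50.
Emeka ∩ Yolanda ∩ Wyatt: 15:55–16:00, 17:20–17:50.
Total common minutes: 5 + 30 = 35.

35 minutes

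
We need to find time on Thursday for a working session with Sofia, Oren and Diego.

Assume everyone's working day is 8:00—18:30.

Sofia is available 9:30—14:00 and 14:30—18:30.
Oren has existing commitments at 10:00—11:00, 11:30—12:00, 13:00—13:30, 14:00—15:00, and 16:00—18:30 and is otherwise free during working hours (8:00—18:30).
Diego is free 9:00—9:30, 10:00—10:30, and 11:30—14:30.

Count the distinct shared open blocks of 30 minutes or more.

Oren free within 08:00–18:30: 08:00–10:00, 11:00–11:30, 12:00–13:00, 13:30–14:00, 15:00–16:00.
Sofia ∩ Oren: 09:30–10:00, 11:00–11:30, 12:00–13:00, 13:30–14:00, 15:00–16:00.
Sofia ∩ Oren ∩ Diego: 12:00–13:00, 13:30–14:00.
Windows ≥ 30 min: 12:00–13:00, 13:30–14:00.
That's 2 windows.

2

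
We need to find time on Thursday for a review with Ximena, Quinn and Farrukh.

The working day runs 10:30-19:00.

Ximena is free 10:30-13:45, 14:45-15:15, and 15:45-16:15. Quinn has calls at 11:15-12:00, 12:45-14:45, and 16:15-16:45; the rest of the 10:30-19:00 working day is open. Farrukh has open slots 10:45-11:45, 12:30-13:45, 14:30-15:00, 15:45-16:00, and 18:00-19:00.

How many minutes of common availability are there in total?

Quinn free within 10:30–19:00: 10:30–11:15, 12:00–12:45, 14:45–16:15, 16:45–19:00.
Ximena ∩ Quinn: 10:30–11:15, 12:00–12:45, 14:45–15:15, 15:45–16:15.
Ximena ∩ Quinn ∩ Farrukh: 10:45–11:15, 12:30–12:45, 14:45–15:00, 15:45–16:00.
Total common minutes: 30 + 15 + 15 + 15 = 75.

75 minutes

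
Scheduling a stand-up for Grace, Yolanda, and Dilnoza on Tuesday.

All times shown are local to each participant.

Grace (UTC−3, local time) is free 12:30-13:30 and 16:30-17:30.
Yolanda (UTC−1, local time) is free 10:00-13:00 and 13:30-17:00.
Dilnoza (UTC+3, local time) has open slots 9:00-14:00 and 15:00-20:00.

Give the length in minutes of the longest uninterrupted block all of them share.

60 minutes

Grace → UTC: 15:30–16:30, 19:30–20:30.
Yolanda → UTC: 11:00–14:00, 14:30–18:00.
Dilnoza → UTC: 06:00–11:00, 12:00–17:00.
Grace ∩ Yolanda: 15:30–16:30.
Grace ∩ Yolanda ∩ Dilnoza: 15:30–16:30.
Single common window of 60 minutes.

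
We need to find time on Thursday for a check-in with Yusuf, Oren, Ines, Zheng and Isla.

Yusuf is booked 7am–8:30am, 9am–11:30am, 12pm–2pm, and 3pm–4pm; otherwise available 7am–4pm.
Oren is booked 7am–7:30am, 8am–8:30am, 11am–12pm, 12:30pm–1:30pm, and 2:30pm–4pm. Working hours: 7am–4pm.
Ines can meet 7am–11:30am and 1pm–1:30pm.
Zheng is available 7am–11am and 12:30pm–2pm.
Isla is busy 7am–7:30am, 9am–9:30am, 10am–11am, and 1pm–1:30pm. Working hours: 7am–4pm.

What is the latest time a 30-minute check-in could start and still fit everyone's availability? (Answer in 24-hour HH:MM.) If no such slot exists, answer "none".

08:30

Yusuf free within 07:00–16:00: 08:30–09:00, 11:30–12:00, 14:00–15:00.
Oren free within 07:00–16:00: 07:30–08:00, 08:30–11:00, 12:00–12:30, 13:30–14:30.
Isla free within 07:00–16:00: 07:30–09:00, 09:30–10:00, 11:00–13:00, 13:30–16:00.
Yusuf ∩ Oren: 08:30–09:00, 14:00–14:30.
Yusuf ∩ Oren ∩ Ines: 08:30–09:00.
Yusuf ∩ Oren ∩ Ines ∩ Zheng: 08:30–09:00.
Yusuf ∩ Oren ∩ Ines ∩ Zheng ∩ Isla: 08:30–09:00.
Windows ≥ 30 min: 08:30–09:00.
Latest start in the last window 08:30–09:00 is 09:00 − 30 min = 08:30.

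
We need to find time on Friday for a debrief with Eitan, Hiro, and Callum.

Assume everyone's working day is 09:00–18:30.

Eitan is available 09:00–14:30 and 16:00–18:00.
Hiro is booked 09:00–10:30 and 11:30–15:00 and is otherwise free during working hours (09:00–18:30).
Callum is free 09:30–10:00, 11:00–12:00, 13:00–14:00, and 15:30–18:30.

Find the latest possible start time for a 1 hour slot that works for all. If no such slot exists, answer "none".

17:00

Hiro free within 09:00–18:30: 10:30–11:30, 15:00–18:30.
Eitan ∩ Hiro: 10:30–11:30, 16:00–18:00.
Eitan ∩ Hiro ∩ Callum: 11:00–11:30, 16:00–18:00.
Windows ≥ 60 min: 16:00–18:00.
Latest start in the last window 16:00–18:00 is 18:00 − 60 min = 17:00.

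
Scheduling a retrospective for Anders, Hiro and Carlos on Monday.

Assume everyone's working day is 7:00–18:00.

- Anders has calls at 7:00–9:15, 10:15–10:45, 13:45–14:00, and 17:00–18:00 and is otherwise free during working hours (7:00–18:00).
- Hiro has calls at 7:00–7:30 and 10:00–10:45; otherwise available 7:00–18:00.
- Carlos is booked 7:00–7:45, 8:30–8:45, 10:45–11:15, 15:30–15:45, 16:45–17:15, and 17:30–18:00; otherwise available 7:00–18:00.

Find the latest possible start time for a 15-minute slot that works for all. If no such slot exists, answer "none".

16:30

Anders free within 07:00–18:00: 09:15–10:15, 10:45–13:45, 14:00–17:00.
Hiro free within 07:00–18:00: 07:30–10:00, 10:45–18:00.
Carlos free within 07:00–18:00: 07:45–08:30, 08:45–10:45, 11:15–15:30, 15:45–16:45, 17:15–17:30.
Anders ∩ Hiro: 09:15–10:00, 10:45–13:45, 14:00–17:00.
Anders ∩ Hiro ∩ Carlos: 09:15–10:00, 11:15–13:45, 14:00–15:30, 15:45–16:45.
Windows ≥ 15 min: 09:15–10:00, 11:15–13:45, 14:00–15:30, 15:45–16:45.
Latest start in the last window 15:45–16:45 is 16:45 − 15 min = 16:30.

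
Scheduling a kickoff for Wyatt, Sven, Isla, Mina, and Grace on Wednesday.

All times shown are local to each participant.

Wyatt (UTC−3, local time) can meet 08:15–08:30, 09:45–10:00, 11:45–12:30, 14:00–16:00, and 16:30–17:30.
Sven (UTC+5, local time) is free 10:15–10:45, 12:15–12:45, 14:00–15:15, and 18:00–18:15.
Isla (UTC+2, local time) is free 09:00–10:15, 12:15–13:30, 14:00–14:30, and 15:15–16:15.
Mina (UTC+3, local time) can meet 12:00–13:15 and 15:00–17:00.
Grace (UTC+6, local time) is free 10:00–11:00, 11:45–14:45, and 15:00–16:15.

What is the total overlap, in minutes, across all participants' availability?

Wyatt → UTC: 11:15–11:30, 12:45–13:00, 14:45–15:30, 17:00–19:00, 19:30–20:30.
Sven → UTC: 05:15–05:45, 07:15–07:45, 09:00–10:15, 13:00–13:15.
Isla → UTC: 07:00–08:15, 10:15–11:30, 12:00–12:30, 13:15–14:15.
Mina → UTC: 09:00–10:15, 12:00–14:00.
Grace → UTC: 04:00–05:00, 05:45–08:45, 09:00–10:15.
Wyatt ∩ Sven: (none).
Wyatt ∩ Sven ∩ Isla: (none).
Wyatt ∩ Sven ∩ Isla ∩ Mina: (none).
Wyatt ∩ Sven ∩ Isla ∩ Mina ∩ Grace: (none).
Total common minutes: 0.

0 minutes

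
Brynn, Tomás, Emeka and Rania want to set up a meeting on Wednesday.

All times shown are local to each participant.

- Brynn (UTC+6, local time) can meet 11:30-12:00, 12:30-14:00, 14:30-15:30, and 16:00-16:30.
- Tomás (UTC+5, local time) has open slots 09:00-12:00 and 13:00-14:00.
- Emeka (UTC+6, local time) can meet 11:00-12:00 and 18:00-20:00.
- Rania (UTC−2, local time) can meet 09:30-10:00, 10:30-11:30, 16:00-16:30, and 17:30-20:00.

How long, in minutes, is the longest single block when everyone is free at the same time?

0 minutes

Brynn → UTC: 05:30–06:00, 06:30–08:00, 08:30–09:30, 10:00–10:30.
Tomás → UTC: 04:00–07:00, 08:00–09:00.
Emeka → UTC: 05:00–06:00, 12:00–14:00.
Rania → UTC: 11:30–12:00, 12:30–13:30, 18:00–18:30, 19:30–22:00.
Brynn ∩ Tomás: 05:30–06:00, 06:30–07:00, 08:30–09:00.
Brynn ∩ Tomás ∩ Emeka: 05:30–06:00.
Brynn ∩ Tomás ∩ Emeka ∩ Rania: (none).
No common window.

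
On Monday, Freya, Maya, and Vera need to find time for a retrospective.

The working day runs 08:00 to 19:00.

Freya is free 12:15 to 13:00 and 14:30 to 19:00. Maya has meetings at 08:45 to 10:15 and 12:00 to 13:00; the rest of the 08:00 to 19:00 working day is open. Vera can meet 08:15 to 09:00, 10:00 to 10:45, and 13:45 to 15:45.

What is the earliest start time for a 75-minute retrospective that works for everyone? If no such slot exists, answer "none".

14:30

Maya free within 08:00–19:00: 08:00–08:45, 10:15–12:00, 13:00–19:00.
Freya ∩ Maya: 14:30–19:00.
Freya ∩ Maya ∩ Vera: 14:30–15:45.
Windows ≥ 75 min: 14:30–15:45.
Earliest such window starts at 14:30.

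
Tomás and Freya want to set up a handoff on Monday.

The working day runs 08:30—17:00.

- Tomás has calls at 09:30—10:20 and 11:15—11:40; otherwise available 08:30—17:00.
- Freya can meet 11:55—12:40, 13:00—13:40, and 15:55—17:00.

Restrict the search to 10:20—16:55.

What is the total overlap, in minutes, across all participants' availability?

145 minutes

Tomás free within 08:30–17:00: 08:30–09:30, 10:20–11:15, 11:40–17:00.
Tomás ∩ Freya: 11:55–12:40, 13:00–13:40, 15:55–17:00.
Restricted to 10:20–16:55: 11:55–12:40, 13:00–13:40, 15:55–16:55.
Total common minutes: 45 + 40 + 60 = 145.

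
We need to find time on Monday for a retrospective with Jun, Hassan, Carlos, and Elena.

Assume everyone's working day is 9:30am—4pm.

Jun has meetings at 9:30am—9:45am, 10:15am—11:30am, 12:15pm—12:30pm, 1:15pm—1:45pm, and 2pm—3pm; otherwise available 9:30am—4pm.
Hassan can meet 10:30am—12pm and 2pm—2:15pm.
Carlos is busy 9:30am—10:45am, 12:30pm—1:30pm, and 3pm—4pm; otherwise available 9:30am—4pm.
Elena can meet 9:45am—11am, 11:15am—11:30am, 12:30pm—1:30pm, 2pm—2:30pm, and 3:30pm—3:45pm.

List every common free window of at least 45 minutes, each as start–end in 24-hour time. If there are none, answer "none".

Jun free within 09:30–16:00: 09:45–10:15, 11:30–12:15, 12:30–13:15, 13:45–14:00, 15:00–16:00.
Carlos free within 09:30–16:00: 10:45–12:30, 13:30–15:00.
Jun ∩ Hassan: 11:30–12:00.
Jun ∩ Hassan ∩ Carlos: 11:30–12:00.
Jun ∩ Hassan ∩ Carlos ∩ Elena: (none).
Windows ≥ 45 min: (none).

none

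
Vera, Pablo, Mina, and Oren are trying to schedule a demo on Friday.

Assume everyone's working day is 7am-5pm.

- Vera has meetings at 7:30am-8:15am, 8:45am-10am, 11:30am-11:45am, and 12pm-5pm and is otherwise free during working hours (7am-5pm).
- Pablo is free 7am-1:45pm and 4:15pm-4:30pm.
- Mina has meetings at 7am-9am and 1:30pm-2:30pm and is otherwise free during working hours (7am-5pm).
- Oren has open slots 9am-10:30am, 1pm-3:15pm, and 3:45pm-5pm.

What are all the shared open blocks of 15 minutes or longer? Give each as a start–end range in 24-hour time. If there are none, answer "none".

Vera free within 07:00–17:00: 07:00–07:30, 08:15–08:45, 10:00–11:30, 11:45–12:00.
Mina free within 07:00–17:00: 09:00–13:30, 14:30–17:00.
Vera ∩ Pablo: 07:00–07:30, 08:15–08:45, 10:00–11:30, 11:45–12:00.
Vera ∩ Pablo ∩ Mina: 10:00–11:30, 11:45–12:00.
Vera ∩ Pablo ∩ Mina ∩ Oren: 10:00–10:30.
Windows ≥ 15 min: 10:00–10:30.

10:00–10:30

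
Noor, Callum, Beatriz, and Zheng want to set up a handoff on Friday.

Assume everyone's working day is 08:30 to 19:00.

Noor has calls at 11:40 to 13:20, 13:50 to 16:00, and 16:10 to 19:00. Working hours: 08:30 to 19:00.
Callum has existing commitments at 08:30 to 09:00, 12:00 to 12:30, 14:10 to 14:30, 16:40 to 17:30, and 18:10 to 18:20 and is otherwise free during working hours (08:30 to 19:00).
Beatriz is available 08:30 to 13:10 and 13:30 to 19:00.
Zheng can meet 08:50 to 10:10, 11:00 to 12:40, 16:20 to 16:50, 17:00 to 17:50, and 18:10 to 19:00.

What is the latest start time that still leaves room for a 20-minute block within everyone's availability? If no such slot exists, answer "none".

Noor free within 08:30–19:00: 08:30–11:40, 13:20–13:50, 16:00–16:10.
Callum free within 08:30–19:00: 09:00–12:00, 12:30–14:10, 14:30–16:40, 17:30–18:10, 18:20–19:00.
Noor ∩ Callum: 09:00–11:40, 13:20–13:50, 16:00–16:10.
Noor ∩ Callum ∩ Beatriz: 09:00–11:40, 13:30–13:50, 16:00–16:10.
Noor ∩ Callum ∩ Beatriz ∩ Zheng: 09:00–10:10, 11:00–11:40.
Windows ≥ 20 min: 09:00–10:10, 11:00–11:40.
Latest start in the last window 11:00–11:40 is 11:40 − 20 min = 11:20.

11:20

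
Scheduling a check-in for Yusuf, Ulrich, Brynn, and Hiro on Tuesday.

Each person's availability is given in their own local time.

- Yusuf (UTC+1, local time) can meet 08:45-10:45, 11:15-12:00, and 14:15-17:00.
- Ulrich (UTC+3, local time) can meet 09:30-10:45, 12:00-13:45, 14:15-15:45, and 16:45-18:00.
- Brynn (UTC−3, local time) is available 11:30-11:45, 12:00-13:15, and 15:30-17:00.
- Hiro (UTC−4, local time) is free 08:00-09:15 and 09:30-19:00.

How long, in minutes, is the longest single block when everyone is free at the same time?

15 minutes

Yusuf → UTC: 07:45–09:45, 10:15–11:00, 13:15–16:00.
Ulrich → UTC: 06:30–07:45, 09:00–10:45, 11:15–12:45, 13:45–15:00.
Brynn → UTC: 14:30–14:45, 15:00–16:15, 18:30–20:00.
Hiro → UTC: 12:00–13:15, 13:30–23:00.
Yusuf ∩ Ulrich: 09:00–09:45, 10:15–10:45, 13:45–15:00.
Yusuf ∩ Ulrich ∩ Brynn: 14:30–14:45.
Yusuf ∩ Ulrich ∩ Brynn ∩ Hiro: 14:30–14:45.
Single common window of 15 minutes.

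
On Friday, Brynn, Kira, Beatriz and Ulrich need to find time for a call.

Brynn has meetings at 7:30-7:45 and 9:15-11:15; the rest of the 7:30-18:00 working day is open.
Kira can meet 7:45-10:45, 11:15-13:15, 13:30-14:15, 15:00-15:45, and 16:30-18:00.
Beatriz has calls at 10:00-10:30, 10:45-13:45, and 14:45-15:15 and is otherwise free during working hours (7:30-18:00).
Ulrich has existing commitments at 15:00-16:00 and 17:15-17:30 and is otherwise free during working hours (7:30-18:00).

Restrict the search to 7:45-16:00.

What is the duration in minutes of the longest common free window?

Brynn free within 07:30–18:00: 07:45–09:15, 11:15–18:00.
Beatriz free within 07:30–18:00: 07:30–10:00, 10:30–10:45, 13:45–14:45, 15:15–18:00.
Ulrich free within 07:30–18:00: 07:30–15:00, 16:00–17:15, 17:30–18:00.
Brynn ∩ Kira: 07:45–09:15, 11:15–13:15, 13:30–14:15, 15:00–15:45, 16:30–18:00.
Brynn ∩ Kira ∩ Beatriz: 07:45–09:15, 13:45–14:15, 15:15–15:45, 16:30–18:00.
Brynn ∩ Kira ∩ Beatriz ∩ Ulrich: 07:45–09:15, 13:45–14:15, 16:30–17:15, 17:30–18:00.
Restricted to 07:45–16:00: 07:45–09:15, 13:45–14:15.
Common window lengths: 90, 30 min; longest is 90.

90 minutes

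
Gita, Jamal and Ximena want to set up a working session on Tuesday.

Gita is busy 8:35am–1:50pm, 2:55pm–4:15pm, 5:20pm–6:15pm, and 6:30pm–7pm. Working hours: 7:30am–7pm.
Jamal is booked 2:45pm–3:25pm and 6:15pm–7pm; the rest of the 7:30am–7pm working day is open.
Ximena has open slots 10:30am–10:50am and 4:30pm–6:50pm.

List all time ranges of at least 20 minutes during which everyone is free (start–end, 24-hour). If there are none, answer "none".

Gita free within 07:30–19:00: 07:30–08:35, 13:50–14:55, 16:15–17:20, 18:15–18:30.
Jamal free within 07:30–19:00: 07:30–14:45, 15:25–18:15.
Gita ∩ Jamal: 07:30–08:35, 13:50–14:45, 16:15–17:20.
Gita ∩ Jamal ∩ Ximena: 16:30–17:20.
Windows ≥ 20 min: 16:30–17:20.

16:30–17:20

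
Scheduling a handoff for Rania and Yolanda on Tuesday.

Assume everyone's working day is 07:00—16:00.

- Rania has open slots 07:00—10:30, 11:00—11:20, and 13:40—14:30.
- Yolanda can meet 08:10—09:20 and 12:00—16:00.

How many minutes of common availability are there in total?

Rania ∩ Yolanda: 08:10–09:20, 13:40–14:30.
Total common minutes: 70 + 50 = 120.

120 minutes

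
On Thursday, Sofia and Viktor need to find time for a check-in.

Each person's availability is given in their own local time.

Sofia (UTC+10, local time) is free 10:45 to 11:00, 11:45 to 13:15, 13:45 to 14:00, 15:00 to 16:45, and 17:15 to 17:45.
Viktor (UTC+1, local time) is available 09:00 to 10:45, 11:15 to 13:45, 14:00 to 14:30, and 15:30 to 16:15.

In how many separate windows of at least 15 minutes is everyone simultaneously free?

Sofia → UTC: 00:45–01:00, 01:45–03:15, 03:45–04:00, 05:00–06:45, 07:15–07:45.
Viktor → UTC: 08:00–09:45, 10:15–12:45, 13:00–13:30, 14:30–15:15.
Sofia ∩ Viktor: (none).
Windows ≥ 15 min: (none).
That's 0 windows.

0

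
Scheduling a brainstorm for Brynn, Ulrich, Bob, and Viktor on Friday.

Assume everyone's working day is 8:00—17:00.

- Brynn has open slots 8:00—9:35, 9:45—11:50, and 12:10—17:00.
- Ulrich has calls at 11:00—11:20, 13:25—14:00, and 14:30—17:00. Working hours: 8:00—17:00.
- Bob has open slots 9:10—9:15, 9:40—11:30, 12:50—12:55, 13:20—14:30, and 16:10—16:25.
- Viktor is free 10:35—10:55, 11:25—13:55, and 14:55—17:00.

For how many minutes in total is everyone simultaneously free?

35 minutes

Ulrich free within 08:00–17:00: 08:00–11:00, 11:20–13:25, 14:00–14:30.
Brynn ∩ Ulrich: 08:00–09:35, 09:45–11:00, 11:20–11:50, 12:10–13:25, 14:00–14:30.
Brynn ∩ Ulrich ∩ Bob: 09:10–09:15, 09:45–11:00, 11:20–11:30, 12:50–12:55, 13:20–13:25, 14:00–14:30.
Brynn ∩ Ulrich ∩ Bob ∩ Viktor: 10:35–10:55, 11:25–11:30, 12:50–12:55, 13:20–13:25.
Total common minutes: 20 + 5 + 5 + 5 = 35.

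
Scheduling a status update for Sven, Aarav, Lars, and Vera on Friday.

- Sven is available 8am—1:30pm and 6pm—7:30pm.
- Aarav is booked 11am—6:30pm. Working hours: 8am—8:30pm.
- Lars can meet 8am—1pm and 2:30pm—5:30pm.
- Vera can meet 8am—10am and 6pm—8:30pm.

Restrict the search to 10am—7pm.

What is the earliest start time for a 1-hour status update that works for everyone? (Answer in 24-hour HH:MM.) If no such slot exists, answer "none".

none

Aarav free within 08:00–20:30: 08:00–11:00, 18:30–20:30.
Sven ∩ Aarav: 08:00–11:00, 18:30–19:30.
Sven ∩ Aarav ∩ Lars: 08:00–11:00.
Sven ∩ Aarav ∩ Lars ∩ Vera: 08:00–10:00.
Restricted to 10:00–19:00: (none).
Windows ≥ 60 min: (none).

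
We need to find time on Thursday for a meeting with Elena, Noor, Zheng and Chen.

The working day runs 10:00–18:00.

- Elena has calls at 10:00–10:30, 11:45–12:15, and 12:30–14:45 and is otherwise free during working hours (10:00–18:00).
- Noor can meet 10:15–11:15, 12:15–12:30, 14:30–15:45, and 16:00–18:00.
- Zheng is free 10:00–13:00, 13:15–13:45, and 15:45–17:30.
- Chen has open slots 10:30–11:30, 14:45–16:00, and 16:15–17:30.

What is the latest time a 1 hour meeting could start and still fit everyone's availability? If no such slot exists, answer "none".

Elena free within 10:00–18:00: 10:30–11:45, 12:15–12:30, 14:45–18:00.
Elena ∩ Noor: 10:30–11:15, 12:15–12:30, 14:45–15:45, 16:00–18:00.
Elena ∩ Noor ∩ Zheng: 10:30–11:15, 12:15–12:30, 16:00–17:30.
Elena ∩ Noor ∩ Zheng ∩ Chen: 10:30–11:15, 16:15–17:30.
Windows ≥ 60 min: 16:15–17:30.
Latest start in the last window 16:15–17:30 is 17:30 − 60 min = 16:30.

16:30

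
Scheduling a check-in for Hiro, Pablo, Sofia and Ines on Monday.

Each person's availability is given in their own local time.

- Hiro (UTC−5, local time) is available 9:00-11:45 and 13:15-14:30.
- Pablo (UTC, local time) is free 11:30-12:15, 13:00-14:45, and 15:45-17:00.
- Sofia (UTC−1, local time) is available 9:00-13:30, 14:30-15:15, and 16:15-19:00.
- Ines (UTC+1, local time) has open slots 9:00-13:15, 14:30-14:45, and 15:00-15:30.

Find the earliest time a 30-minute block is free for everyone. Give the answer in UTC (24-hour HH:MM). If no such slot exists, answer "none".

14:00

Hiro → UTC: 14:00–16:45, 18:15–19:30.
Pablo → UTC: 11:30–12:15, 13:00–14:45, 15:45–17:00.
Sofia → UTC: 10:00–14:30, 15:30–16:15, 17:15–20:00.
Ines → UTC: 08:00–12:15, 13:30–13:45, 14:00–14:30.
Hiro ∩ Pablo: 14:00–14:45, 15:45–16:45.
Hiro ∩ Pablo ∩ Sofia: 14:00–14:30, 15:45–16:15.
Hiro ∩ Pablo ∩ Sofia ∩ Ines: 14:00–14:30.
Windows ≥ 30 min: 14:00–14:30.
Earliest such window starts at 14:00.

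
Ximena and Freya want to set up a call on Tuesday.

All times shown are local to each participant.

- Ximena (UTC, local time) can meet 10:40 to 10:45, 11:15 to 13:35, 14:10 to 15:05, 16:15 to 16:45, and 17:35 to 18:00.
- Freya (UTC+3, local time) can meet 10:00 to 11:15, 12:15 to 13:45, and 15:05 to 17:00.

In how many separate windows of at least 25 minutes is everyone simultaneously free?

Ximena → UTC: 10:40–10:45, 11:15–13:35, 14:10–15:05, 16:15–16:45, 17:35–18:00.
Freya → UTC: 07:00–08:15, 09:15–10:45, 12:05–14:00.
Ximena ∩ Freya: 10:40–10:45, 12:05–13:35.
Windows ≥ 25 min: 12:05–13:35.
That's 1 window.

1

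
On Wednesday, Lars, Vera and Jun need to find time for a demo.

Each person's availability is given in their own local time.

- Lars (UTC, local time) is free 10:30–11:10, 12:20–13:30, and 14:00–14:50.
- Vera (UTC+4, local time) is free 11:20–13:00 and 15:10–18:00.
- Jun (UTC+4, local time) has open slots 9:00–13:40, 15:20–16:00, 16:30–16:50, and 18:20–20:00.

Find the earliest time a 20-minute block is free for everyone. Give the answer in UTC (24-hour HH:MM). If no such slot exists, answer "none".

Lars → UTC: 10:30–11:10, 12:20–13:30, 14:00–14:50.
Vera → UTC: 07:20–09:00, 11:10–14:00.
Jun → UTC: 05:00–09:40, 11:20–12:00, 12:30–12:50, 14:20–16:00.
Lars ∩ Vera: 12:20–13:30.
Lars ∩ Vera ∩ Jun: 12:30–12:50.
Windows ≥ 20 min: 12:30–12:50.
Earliest such window starts at 12:30.

12:30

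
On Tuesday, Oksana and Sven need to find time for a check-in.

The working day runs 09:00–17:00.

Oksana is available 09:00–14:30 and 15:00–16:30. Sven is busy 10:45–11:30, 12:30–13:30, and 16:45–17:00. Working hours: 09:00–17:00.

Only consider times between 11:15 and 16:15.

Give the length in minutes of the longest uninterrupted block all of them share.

Sven free within 09:00–17:00: 09:00–10:45, 11:30–12:30, 13:30–16:45.
Oksana ∩ Sven: 09:00–10:45, 11:30–12:30, 13:30–14:30, 15:00–16:30.
Restricted to 11:15–16:15: 11:30–12:30, 13:30–14:30, 15:00–16:15.
Common window lengths: 60, 60, 75 min; longest is 75.

75 minutes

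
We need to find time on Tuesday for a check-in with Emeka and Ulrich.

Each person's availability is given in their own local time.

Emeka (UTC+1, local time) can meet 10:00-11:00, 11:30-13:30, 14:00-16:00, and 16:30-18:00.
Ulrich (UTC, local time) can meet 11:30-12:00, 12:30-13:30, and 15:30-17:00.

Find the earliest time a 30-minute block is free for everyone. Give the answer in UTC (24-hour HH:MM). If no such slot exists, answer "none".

Emeka → UTC: 09:00–10:00, 10:30–12:30, 13:00–15:00, 15:30–17:00.
Ulrich → UTC: 11:30–12:00, 12:30–13:30, 15:30–17:00.
Emeka ∩ Ulrich: 11:30–12:00, 13:00–13:30, 15:30–17:00.
Windows ≥ 30 min: 11:30–12:00, 13:00–13:30, 15:30–17:00.
Earliest such window starts at 11:30.

11:30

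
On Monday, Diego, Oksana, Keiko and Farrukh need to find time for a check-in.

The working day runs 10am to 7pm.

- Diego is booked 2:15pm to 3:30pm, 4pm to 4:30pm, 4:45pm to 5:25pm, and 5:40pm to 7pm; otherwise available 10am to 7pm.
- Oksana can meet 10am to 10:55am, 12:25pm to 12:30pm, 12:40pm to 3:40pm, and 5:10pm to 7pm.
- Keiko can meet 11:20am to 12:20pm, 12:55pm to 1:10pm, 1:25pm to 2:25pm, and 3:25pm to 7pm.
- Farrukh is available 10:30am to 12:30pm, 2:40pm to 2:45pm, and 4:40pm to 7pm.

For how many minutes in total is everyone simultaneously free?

15 minutes

Diego free within 10:00–19:00: 10:00–14:15, 15:30–16:00, 16:30–16:45, 17:25–17:40.
Diego ∩ Oksana: 10:00–10:55, 12:25–12:30, 12:40–14:15, 15:30–15:40, 17:25–17:40.
Diego ∩ Oksana ∩ Keiko: 12:55–13:10, 13:25–14:15, 15:30–15:40, 17:25–17:40.
Diego ∩ Oksana ∩ Keiko ∩ Farrukh: 17:25–17:40.
Total common minutes: 15.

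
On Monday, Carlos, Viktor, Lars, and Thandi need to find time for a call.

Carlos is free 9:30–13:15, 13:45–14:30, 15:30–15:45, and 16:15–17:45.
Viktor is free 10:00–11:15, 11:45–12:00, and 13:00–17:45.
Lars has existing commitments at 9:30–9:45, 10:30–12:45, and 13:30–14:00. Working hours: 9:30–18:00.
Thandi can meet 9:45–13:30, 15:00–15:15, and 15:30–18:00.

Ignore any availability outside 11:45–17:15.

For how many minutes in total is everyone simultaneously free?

Lars free within 09:30–18:00: 09:45–10:30, 12:45–13:30, 14:00–18:00.
Carlos ∩ Viktor: 10:00–11:15, 11:45–12:00, 13:00–13:15, 13:45–14:30, 15:30–15:45, 16:15–17:45.
Carlos ∩ Viktor ∩ Lars: 10:00–10:30, 13:00–13:15, 14:00–14:30, 15:30–15:45, 16:15–17:45.
Carlos ∩ Viktor ∩ Lars ∩ Thandi: 10:00–10:30, 13:00–13:15, 15:30–15:45, 16:15–17:45.
Restricted to 11:45–17:15: 13:00–13:15, 15:30–15:45, 16:15–17:15.
Total common minutes: 15 + 15 + 60 = 90.

90 minutes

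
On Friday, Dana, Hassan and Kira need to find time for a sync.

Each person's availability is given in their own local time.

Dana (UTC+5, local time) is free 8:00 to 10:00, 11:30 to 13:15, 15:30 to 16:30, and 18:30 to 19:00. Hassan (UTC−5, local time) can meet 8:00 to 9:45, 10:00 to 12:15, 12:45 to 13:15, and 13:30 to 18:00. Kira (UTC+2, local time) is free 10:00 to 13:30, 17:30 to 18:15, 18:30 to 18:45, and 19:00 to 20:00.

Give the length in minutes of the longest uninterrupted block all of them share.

Dana → UTC: 03:00–05:00, 06:30–08:15, 10:30–11:30, 13:30–14:00.
Hassan → UTC: 13:00–14:45, 15:00–17:15, 17:45–18:15, 18:30–23:00.
Kira → UTC: 08:00–11:30, 15:30–16:15, 16:30–16:45, 17:00–18:00.
Dana ∩ Hassan: 13:30–14:00.
Dana ∩ Hassan ∩ Kira: (none).
No common window.

0 minutes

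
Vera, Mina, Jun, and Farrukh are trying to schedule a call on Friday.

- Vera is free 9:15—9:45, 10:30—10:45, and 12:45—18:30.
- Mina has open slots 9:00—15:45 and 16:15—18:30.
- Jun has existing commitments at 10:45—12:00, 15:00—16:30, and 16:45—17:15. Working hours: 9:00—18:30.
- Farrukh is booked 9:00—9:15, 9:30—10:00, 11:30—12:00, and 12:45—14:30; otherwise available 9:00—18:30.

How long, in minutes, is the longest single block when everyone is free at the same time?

75 minutes

Jun free within 09:00–18:30: 09:00–10:45, 12:00–15:00, 16:30–16:45, 17:15–18:30.
Farrukh free within 09:00–18:30: 09:15–09:30, 10:00–11:30, 12:00–12:45, 14:30–18:30.
Vera ∩ Mina: 09:15–09:45, 10:30–10:45, 12:45–15:45, 16:15–18:30.
Vera ∩ Mina ∩ Jun: 09:15–09:45, 10:30–10:45, 12:45–15:00, 16:30–16:45, 17:15–18:30.
Vera ∩ Mina ∩ Jun ∩ Farrukh: 09:15–09:30, 10:30–10:45, 14:30–15:00, 16:30–16:45, 17:15–18:30.
Common window lengths: 15, 15, 30, 15, 75 min; longest is 75.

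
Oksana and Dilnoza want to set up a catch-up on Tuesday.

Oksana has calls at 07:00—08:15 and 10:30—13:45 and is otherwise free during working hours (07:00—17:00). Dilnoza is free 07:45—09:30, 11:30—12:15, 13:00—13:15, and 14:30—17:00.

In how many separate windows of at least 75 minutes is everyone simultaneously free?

Oksana free within 07:00–17:00: 08:15–10:30, 13:45–17:00.
Oksana ∩ Dilnoza: 08:15–09:30, 14:30–17:00.
Windows ≥ 75 min: 08:15–09:30, 14:30–17:00.
That's 2 windows.

2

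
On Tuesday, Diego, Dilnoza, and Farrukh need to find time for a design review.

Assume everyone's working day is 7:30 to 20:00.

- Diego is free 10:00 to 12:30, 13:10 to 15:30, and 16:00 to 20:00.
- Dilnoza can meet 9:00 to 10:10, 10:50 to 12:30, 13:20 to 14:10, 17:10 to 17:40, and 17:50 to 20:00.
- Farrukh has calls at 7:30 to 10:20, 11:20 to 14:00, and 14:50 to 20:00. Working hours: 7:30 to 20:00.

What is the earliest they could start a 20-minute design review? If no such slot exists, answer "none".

Farrukh free within 07:30–20:00: 10:20–11:20, 14:00–14:50.
Diego ∩ Dilnoza: 10:00–10:10, 10:50–12:30, 13:20–14:10, 17:10–17:40, 17:50–20:00.
Diego ∩ Dilnoza ∩ Farrukh: 10:50–11:20, 14:00–14:10.
Windows ≥ 20 min: 10:50–11:20.
Earliest such window starts at 10:50.

10:50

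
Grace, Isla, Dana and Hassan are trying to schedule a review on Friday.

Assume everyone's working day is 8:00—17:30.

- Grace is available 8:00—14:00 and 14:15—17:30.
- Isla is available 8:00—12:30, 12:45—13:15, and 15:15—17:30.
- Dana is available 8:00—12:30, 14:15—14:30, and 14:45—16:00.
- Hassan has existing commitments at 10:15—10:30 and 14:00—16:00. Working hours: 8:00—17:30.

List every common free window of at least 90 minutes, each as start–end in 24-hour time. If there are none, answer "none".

Hassan free within 08:00–17:30: 08:00–10:15, 10:30–14:00, 16:00–17:30.
Grace ∩ Isla: 08:00–12:30, 12:45–13:15, 15:15–17:30.
Grace ∩ Isla ∩ Dana: 08:00–12:30, 15:15–16:00.
Grace ∩ Isla ∩ Dana ∩ Hassan: 08:00–10:15, 10:30–12:30.
Windows ≥ 90 min: 08:00–10:15, 10:30–12:30.

08:00–10:15, 10:30–12:30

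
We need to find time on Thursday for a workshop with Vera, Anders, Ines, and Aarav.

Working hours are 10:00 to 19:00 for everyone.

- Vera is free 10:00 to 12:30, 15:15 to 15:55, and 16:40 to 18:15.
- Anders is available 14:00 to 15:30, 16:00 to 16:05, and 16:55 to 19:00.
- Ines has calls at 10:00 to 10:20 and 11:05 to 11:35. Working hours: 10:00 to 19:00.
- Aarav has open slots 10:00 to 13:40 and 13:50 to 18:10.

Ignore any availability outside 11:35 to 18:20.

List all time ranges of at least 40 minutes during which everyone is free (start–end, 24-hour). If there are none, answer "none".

16:55–18:10

Ines free within 10:00–19:00: 10:20–11:05, 11:35–19:00.
Vera ∩ Anders: 15:15–15:30, 16:55–18:15.
Vera ∩ Anders ∩ Ines: 15:15–15:30, 16:55–18:15.
Vera ∩ Anders ∩ Ines ∩ Aarav: 15:15–15:30, 16:55–18:10.
Restricted to 11:35–18:20: 15:15–15:30, 16:55–18:10.
Windows ≥ 40 min: 16:55–18:10.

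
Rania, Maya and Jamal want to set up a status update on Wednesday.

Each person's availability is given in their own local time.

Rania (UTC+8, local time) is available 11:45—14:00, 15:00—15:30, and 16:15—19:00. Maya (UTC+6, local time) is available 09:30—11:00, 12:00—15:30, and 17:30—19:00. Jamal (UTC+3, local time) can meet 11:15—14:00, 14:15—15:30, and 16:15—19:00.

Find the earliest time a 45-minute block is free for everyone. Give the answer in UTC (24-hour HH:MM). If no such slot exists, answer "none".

08:15

Rania → UTC: 03:45–06:00, 07:00–07:30, 08:15–11:00.
Maya → UTC: 03:30–05:00, 06:00–09:30, 11:30–13:00.
Jamal → UTC: 08:15–11:00, 11:15–12:30, 13:15–16:00.
Rania ∩ Maya: 03:45–05:00, 07:00–07:30, 08:15–09:30.
Rania ∩ Maya ∩ Jamal: 08:15–09:30.
Windows ≥ 45 min: 08:15–09:30.
Earliest such window starts at 08:15.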